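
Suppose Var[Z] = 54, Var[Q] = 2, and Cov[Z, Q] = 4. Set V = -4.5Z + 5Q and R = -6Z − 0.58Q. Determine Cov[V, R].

Cov[V, R] = 1342.64

By bilinearity, Cov[V, R] = ac·Var[Z] + bd·Var[Q] + (ad+bc)·Cov[Z, Q], with a=-4.5, b=5, c=-6, d=-0.58.
ac·Var[Z] = (-4.5)·(-6)·54 = 1458
bd·Var[Q] = 5·(-0.58)·2 = -5.8
(ad+bc)·Cov[Z, Q] = (-27.39)·4 = -109.56
Cov[V, R] = 1458 + (-5.8) + (-109.56) = 1342.64.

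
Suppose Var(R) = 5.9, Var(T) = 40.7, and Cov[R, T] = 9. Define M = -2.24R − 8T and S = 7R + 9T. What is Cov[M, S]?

Cov[M, S] = -3708.352

By bilinearity, Cov[M, S] = ac·Var(R) + bd·Var(T) + (ad+bc)·Cov[R, T], with a=-2.24, b=-8, c=7, d=9.
ac·Var(R) = (-2.24)·7·5.9 = -92.512
bd·Var(T) = (-8)·9·40.7 = -2930.4
(ad+bc)·Cov[R, T] = (-76.16)·9 = -685.44
Cov[M, S] = -92.512 + (-2930.4) + (-685.44) = -3708.352.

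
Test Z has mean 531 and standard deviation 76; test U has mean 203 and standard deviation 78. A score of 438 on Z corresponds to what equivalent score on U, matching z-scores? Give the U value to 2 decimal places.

U = 107.55

z = (438 − 531)/76 ≈ -1.2237.
U = 203 + z·78 = 203 + (438 − 531)·78/76 ≈ 107.55.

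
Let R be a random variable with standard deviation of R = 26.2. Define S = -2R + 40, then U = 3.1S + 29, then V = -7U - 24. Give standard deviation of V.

standard deviation of S = |-2|·26.2 = 52.4.
standard deviation of U = |3.1|·52.4 = 162.44.
standard deviation of V = |-7|·162.44 = 1137.08.

standard deviation of V = 1137.08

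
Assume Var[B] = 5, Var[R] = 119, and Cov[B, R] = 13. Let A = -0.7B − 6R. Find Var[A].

Var[A] = 4395.65

Var[A] = a²·Var[B] + b²·Var[R] + 2ab·Cov[B, R] with a = -0.7, b = -6.
= (-0.7)²·5 + (-6)²·119 + 2·(-0.7)·(-6)·13
= 2.45 + 4284 + 109.2 = 4395.65.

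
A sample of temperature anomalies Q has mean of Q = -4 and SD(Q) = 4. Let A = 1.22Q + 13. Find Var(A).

Var(A) = 23.8144

A = 1.22Q + 13 is linear with a = 1.22, b = 13.
Var(Q) = 4² = 16.
Var(A) = a²·Var(Q) = 1.22²·16 = 23.8144 (the additive constant 13 does not affect variance).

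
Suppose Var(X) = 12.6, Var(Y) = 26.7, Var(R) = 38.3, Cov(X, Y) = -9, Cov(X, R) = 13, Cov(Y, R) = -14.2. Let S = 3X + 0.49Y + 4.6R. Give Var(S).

Var(S) = a²·Var(X) + b²·Var(Y) + c²·Var(R) + 2ab·Cov(X, Y) + 2ac·Cov(X, R) + 2bc·Cov(Y, R), with a = 3, b = 0.49, c = 4.6.
= 113.4 + 6.41067 + 810.428 + (-26.46) + 358.8 + (-64.0136)
= 1198.56507.

Var(S) = 1198.56507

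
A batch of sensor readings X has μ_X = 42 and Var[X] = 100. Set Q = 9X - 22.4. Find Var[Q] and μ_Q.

Q = 9X - 22.4 is linear with a = 9, b = -22.4.
Var[Q] = a²·Var[X] = 9²·100 = 8100 (the additive constant -22.4 does not affect variance).
μ_Q = a·μ_X + b = 9·42 + (-22.4) = 355.6.

Var[Q] = 8100, μ_Q = 355.6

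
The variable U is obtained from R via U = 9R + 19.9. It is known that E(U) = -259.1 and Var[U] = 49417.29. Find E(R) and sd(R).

From U = 9R + 19.9: E(U) = a·E(R) + b, so E(R) = (E(U) − b)/a = (-259.1 − 19.9)/9 = -31.
sd(U) = √49417.29 = 222.3.
sd(U) = |a|·sd(R), so sd(R) = 222.3/|9| = 24.7.

E(R) = -31, sd(R) = 24.7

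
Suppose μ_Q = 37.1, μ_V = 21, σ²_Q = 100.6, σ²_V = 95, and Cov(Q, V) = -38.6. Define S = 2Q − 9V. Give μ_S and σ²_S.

μ_S = -114.8, σ²_S = 9487

μ_S = 2·μ_Q + (-9)·μ_V = 2·37.1 + (-9)·21 = -114.8.
σ²_S = a²·σ²_Q + b²·σ²_V + 2ab·Cov(Q, V) with a = 2, b = -9.
= 2²·100.6 + (-9)²·95 + 2·2·(-9)·(-38.6)
= 402.4 + 7695 + 1389.6 = 9487.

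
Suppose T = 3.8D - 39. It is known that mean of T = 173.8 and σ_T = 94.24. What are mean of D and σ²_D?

mean of D = 56, σ²_D = 615.04

From T = 3.8D - 39: mean of T = a·mean of D + b, so mean of D = (mean of T − b)/a = (173.8 − (-39))/3.8 = 56.
σ²_T = 94.24² = 8881.1776.
σ²_T = a²·σ²_D, so σ²_D = 8881.1776/3.8² = 615.04.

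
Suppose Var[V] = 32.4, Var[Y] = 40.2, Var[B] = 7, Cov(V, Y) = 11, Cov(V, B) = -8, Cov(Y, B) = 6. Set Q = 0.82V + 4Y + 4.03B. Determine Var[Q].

Var[Q] = 991.39846

Var[Q] = a²·Var[V] + b²·Var[Y] + c²·Var[B] + 2ab·Cov(V, Y) + 2ac·Cov(V, B) + 2bc·Cov(Y, B), with a = 0.82, b = 4, c = 4.03.
= 21.78576 + 643.2 + 113.6863 + 72.16 + (-52.8736) + 193.44
= 991.39846.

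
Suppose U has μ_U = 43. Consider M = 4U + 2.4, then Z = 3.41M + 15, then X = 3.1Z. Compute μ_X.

μ_X = 1890.0824

μ_M = 4·43 + 2.4 = 174.4.
μ_Z = 3.41·174.4 + 15 = 609.704.
μ_X = 3.1·609.704 = 1890.0824.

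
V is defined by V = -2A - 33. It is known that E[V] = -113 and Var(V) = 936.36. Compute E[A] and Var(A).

From V = -2A - 33: E[V] = a·E[A] + b, so E[A] = (E[V] − b)/a = (-113 − (-33))/(-2) = 40.
Var(V) = a²·Var(A), so Var(A) = 936.36/(-2)² = 234.09.

E[A] = 40, Var(A) = 234.09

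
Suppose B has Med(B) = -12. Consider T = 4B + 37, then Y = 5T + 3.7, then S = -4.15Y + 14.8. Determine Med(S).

Med(S) = 227.695

Med(T) = 4·(-12) + 37 = -11.
Med(Y) = 5·(-11) + 3.7 = -51.3.
Med(S) = (-4.15)·(-51.3) + 14.8 = 227.695.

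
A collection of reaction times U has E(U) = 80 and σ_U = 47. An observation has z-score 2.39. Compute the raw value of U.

U = E(U) + z·σ_U = 80 + 2.39·47 = 192.33.

U = 192.33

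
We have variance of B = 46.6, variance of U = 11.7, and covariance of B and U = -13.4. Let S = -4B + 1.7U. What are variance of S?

variance of S = 961.653

variance of S = a²·variance of B + b²·variance of U + 2ab·covariance of B and U with a = -4, b = 1.7.
= (-4)²·46.6 + 1.7²·11.7 + 2·(-4)·1.7·(-13.4)
= 745.6 + 33.813 + 182.24 = 961.653.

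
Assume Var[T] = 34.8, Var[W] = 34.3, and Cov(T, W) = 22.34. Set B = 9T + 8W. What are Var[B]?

Var[B] = a²·Var[T] + b²·Var[W] + 2ab·Cov(T, W) with a = 9, b = 8.
= 9²·34.8 + 8²·34.3 + 2·9·8·22.34
= 2818.8 + 2195.2 + 3216.96 = 8230.96.

Var[B] = 8230.96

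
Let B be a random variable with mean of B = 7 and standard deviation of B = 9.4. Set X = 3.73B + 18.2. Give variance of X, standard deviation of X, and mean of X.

X = 3.73B + 18.2 is linear with a = 3.73, b = 18.2.
variance of B = 9.4² = 88.36.
variance of X = a²·variance of B = 3.73²·88.36 = 1229.343844 (the additive constant 18.2 does not affect variance).
standard deviation of X = |a|·standard deviation of B = |3.73|·9.4 = 35.062.
mean of X = a·mean of B + b = 3.73·7 + 18.2 = 44.31.

variance of X = 1229.343844, standard deviation of X = 35.062, mean of X = 44.31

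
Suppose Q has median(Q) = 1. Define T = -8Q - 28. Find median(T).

median(T) = -36

A linear map preserves order up to sign, so median(T) = a·median(Q) + b = (-8)·1 + (-28) = -36.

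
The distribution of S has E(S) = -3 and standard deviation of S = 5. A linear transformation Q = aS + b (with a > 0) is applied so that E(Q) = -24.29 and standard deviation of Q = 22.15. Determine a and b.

a = 4.43, b = -11

standard deviation of Q = a·standard deviation of S (a > 0), so a = 22.15/5 = 4.43.
E(Q) = a·E(S) + b, so b = -24.29 − 4.43·(-3) = -11.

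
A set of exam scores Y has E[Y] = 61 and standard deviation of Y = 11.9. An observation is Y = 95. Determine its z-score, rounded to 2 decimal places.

z = (Y − E[Y]) / standard deviation of Y = (95 − 61) / 11.9 ≈ 2.86.

z = 2.86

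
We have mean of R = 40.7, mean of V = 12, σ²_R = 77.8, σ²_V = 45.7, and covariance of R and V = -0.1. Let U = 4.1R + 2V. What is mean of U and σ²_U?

mean of U = 4.1·mean of R + 2·mean of V = 4.1·40.7 + 2·12 = 190.87.
σ²_U = a²·σ²_R + b²·σ²_V + 2ab·covariance of R and V with a = 4.1, b = 2.
= 4.1²·77.8 + 2²·45.7 + 2·4.1·2·(-0.1)
= 1307.818 + 182.8 + (-1.64) = 1488.978.

mean of U = 190.87, σ²_U = 1488.978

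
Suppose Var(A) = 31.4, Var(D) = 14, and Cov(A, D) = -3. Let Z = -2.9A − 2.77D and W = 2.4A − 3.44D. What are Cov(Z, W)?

By bilinearity, Cov(Z, W) = ac·Var(A) + bd·Var(D) + (ad+bc)·Cov(A, D), with a=-2.9, b=-2.77, c=2.4, d=-3.44.
ac·Var(A) = (-2.9)·2.4·31.4 = -218.544
bd·Var(D) = (-2.77)·(-3.44)·14 = 133.4032
(ad+bc)·Cov(A, D) = (3.328)·(-3) = -9.984
Cov(Z, W) = -218.544 + 133.4032 + (-9.984) = -95.1248.

Cov(Z, W) = -95.1248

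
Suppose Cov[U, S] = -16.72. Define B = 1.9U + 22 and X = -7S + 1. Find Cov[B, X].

Cov[B, X] = a·c·Cov[U, S] = 1.9·(-7)·(-16.72) = 222.376. Additive constants drop out.

Cov[B, X] = 222.376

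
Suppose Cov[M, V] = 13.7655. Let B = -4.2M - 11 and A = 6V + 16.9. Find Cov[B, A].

Cov[B, A] = -346.8906

Cov[B, A] = a·c·Cov[M, V] = (-4.2)·6·13.7655 = -346.8906. Additive constants drop out.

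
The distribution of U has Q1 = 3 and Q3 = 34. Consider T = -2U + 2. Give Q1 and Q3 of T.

a = -2 < 0 reverses order: Q1(T) comes from Q3(U), Q3(T) from Q1(U).
Q1(T) = (-2)·34 + 2 = -66; Q3(T) = (-2)·3 + 2 = -4.

Q1(T) = -66, Q3(T) = -4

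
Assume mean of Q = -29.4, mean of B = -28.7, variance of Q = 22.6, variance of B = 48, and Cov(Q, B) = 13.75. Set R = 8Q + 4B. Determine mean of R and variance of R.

mean of R = -350, variance of R = 3094.4

mean of R = 8·mean of Q + 4·mean of B = 8·(-29.4) + 4·(-28.7) = -350.
variance of R = a²·variance of Q + b²·variance of B + 2ab·Cov(Q, B) with a = 8, b = 4.
= 8²·22.6 + 4²·48 + 2·8·4·13.75
= 1446.4 + 768 + 880 = 3094.4.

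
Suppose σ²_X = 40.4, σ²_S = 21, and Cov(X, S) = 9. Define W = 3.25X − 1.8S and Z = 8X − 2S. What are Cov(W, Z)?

Cov(W, Z) = 937.9

By bilinearity, Cov(W, Z) = ac·σ²_X + bd·σ²_S + (ad+bc)·Cov(X, S), with a=3.25, b=-1.8, c=8, d=-2.
ac·σ²_X = 3.25·8·40.4 = 1050.4
bd·σ²_S = (-1.8)·(-2)·21 = 75.6
(ad+bc)·Cov(X, S) = (-20.9)·9 = -188.1
Cov(W, Z) = 1050.4 + 75.6 + (-188.1) = 937.9.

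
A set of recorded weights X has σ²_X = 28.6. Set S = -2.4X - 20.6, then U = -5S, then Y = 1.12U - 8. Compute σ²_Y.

σ²_Y = 5166.12096

σ²_S = (-2.4)²·28.6 = 164.736.
σ²_U = (-5)²·164.736 = 4118.4.
σ²_Y = 1.12²·4118.4 = 5166.12096.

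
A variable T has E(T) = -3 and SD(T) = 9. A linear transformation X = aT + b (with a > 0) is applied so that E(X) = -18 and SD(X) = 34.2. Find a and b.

SD(X) = a·SD(T) (a > 0), so a = 34.2/9 = 3.8.
E(X) = a·E(T) + b, so b = -18 − 3.8·(-3) = -6.6.

a = 3.8, b = -6.6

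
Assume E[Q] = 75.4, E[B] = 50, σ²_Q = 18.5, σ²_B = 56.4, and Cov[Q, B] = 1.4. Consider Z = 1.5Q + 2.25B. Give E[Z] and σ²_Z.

E[Z] = 225.6, σ²_Z = 336.6

E[Z] = 1.5·E[Q] + 2.25·E[B] = 1.5·75.4 + 2.25·50 = 225.6.
σ²_Z = a²·σ²_Q + b²·σ²_B + 2ab·Cov[Q, B] with a = 1.5, b = 2.25.
= 1.5²·18.5 + 2.25²·56.4 + 2·1.5·2.25·1.4
= 41.625 + 285.525 + 9.45 = 336.6.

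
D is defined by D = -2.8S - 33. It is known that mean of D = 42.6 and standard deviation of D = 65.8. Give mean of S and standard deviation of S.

From D = -2.8S - 33: mean of D = a·mean of S + b, so mean of S = (mean of D − b)/a = (42.6 − (-33))/(-2.8) = -27.
standard deviation of D = |a|·standard deviation of S, so standard deviation of S = 65.8/|-2.8| = 23.5.

mean of S = -27, standard deviation of S = 23.5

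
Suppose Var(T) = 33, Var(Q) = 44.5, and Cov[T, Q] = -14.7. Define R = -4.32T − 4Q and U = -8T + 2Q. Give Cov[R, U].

By bilinearity, Cov[R, U] = ac·Var(T) + bd·Var(Q) + (ad+bc)·Cov[T, Q], with a=-4.32, b=-4, c=-8, d=2.
ac·Var(T) = (-4.32)·(-8)·33 = 1140.48
bd·Var(Q) = (-4)·2·44.5 = -356
(ad+bc)·Cov[T, Q] = (23.36)·(-14.7) = -343.392
Cov[R, U] = 1140.48 + (-356) + (-343.392) = 441.088.

Cov[R, U] = 441.088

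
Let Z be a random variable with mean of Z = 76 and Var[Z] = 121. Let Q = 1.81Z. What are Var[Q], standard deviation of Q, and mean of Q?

Var[Q] = 396.4081, standard deviation of Q = 19.91, mean of Q = 137.56

Q = 1.81Z is linear with a = 1.81, b = 0.
Var[Q] = a²·Var[Z] = 1.81²·121 = 396.4081.
standard deviation of Z = √121 = 11.
standard deviation of Q = |a|·standard deviation of Z = |1.81|·11 = 19.91.
mean of Q = a·mean of Z + b = 1.81·76 = 137.56.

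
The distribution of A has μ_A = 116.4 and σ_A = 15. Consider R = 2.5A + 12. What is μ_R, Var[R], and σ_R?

R = 2.5A + 12 is linear with a = 2.5, b = 12.
μ_R = a·μ_A + b = 2.5·116.4 + 12 = 303.
Var[A] = 15² = 225.
Var[R] = a²·Var[A] = 2.5²·225 = 1406.25 (the additive constant 12 does not affect variance).
σ_R = |a|·σ_A = |2.5|·15 = 37.5.

μ_R = 303, Var[R] = 1406.25, σ_R = 37.5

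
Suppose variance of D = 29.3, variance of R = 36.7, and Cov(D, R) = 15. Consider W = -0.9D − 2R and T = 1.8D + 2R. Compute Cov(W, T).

By bilinearity, Cov(W, T) = ac·variance of D + bd·variance of R + (ad+bc)·Cov(D, R), with a=-0.9, b=-2, c=1.8, d=2.
ac·variance of D = (-0.9)·1.8·29.3 = -47.466
bd·variance of R = (-2)·2·36.7 = -146.8
(ad+bc)·Cov(D, R) = (-5.4)·15 = -81
Cov(W, T) = -47.466 + (-146.8) + (-81) = -275.266.

Cov(W, T) = -275.266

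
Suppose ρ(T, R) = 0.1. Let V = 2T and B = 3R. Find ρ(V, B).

Linear rescalings preserve correlation up to sign; here the slopes 2 and 3 have the same sign, so ρ(V, B) = ρ(T, R) = 0.1.

ρ(V, B) = 0.1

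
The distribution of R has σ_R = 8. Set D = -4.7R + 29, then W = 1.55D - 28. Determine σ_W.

σ_D = |-4.7|·8 = 37.6.
σ_W = |1.55|·37.6 = 58.28.

σ_W = 58.28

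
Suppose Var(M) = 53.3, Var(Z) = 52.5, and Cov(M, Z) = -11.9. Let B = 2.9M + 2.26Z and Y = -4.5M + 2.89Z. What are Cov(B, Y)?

By bilinearity, Cov(B, Y) = ac·Var(M) + bd·Var(Z) + (ad+bc)·Cov(M, Z), with a=2.9, b=2.26, c=-4.5, d=2.89.
ac·Var(M) = 2.9·(-4.5)·53.3 = -695.565
bd·Var(Z) = 2.26·2.89·52.5 = 342.8985
(ad+bc)·Cov(M, Z) = (-1.789)·(-11.9) = 21.2891
Cov(B, Y) = -695.565 + 342.8985 + 21.2891 = -331.3774.

Cov(B, Y) = -331.3774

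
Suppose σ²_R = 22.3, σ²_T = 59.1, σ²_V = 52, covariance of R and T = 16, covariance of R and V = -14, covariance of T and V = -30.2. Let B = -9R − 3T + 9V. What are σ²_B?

σ²_B = 11313

σ²_B = a²·σ²_R + b²·σ²_T + c²·σ²_V + 2ab·covariance of R and T + 2ac·covariance of R and V + 2bc·covariance of T and V, with a = -9, b = -3, c = 9.
= 1806.3 + 531.9 + 4212 + 864 + 2268 + 1630.8
= 11313.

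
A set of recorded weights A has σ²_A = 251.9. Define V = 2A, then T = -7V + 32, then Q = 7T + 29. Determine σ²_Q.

σ²_V = 2²·251.9 = 1007.6.
σ²_T = (-7)²·1007.6 = 49372.4.
σ²_Q = 7²·49372.4 = 2419247.6.

σ²_Q = 2419247.6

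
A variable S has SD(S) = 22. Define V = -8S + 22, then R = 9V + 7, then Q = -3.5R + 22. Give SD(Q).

SD(V) = |-8|·22 = 176.
SD(R) = |9|·176 = 1584.
SD(Q) = |-3.5|·1584 = 5544.

SD(Q) = 5544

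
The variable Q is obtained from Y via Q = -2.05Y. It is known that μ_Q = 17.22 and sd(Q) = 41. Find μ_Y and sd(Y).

μ_Y = -8.4, sd(Y) = 20

From Q = -2.05Y: μ_Q = a·μ_Y + b, so μ_Y = (μ_Q − b)/a = (17.22 − 0)/(-2.05) = -8.4.
sd(Q) = |a|·sd(Y), so sd(Y) = 41/|-2.05| = 20.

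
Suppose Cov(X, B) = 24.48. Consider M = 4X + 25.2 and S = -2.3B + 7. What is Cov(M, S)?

Cov(M, S) = a·c·Cov(X, B) = 4·(-2.3)·24.48 = -225.216. Additive constants drop out.

Cov(M, S) = -225.216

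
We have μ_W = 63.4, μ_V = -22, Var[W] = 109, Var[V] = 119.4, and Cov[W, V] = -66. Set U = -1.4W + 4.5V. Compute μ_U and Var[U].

μ_U = (-1.4)·μ_W + 4.5·μ_V = (-1.4)·63.4 + 4.5·(-22) = -187.76.
Var[U] = a²·Var[W] + b²·Var[V] + 2ab·Cov[W, V] with a = -1.4, b = 4.5.
= (-1.4)²·109 + 4.5²·119.4 + 2·(-1.4)·4.5·(-66)
= 213.64 + 2417.85 + 831.6 = 3463.09.

μ_U = -187.76, Var[U] = 3463.09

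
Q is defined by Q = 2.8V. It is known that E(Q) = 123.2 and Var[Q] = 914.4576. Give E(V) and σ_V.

E(V) = 44, σ_V = 10.8

From Q = 2.8V: E(Q) = a·E(V) + b, so E(V) = (E(Q) − b)/a = (123.2 − 0)/2.8 = 44.
σ_Q = √914.4576 = 30.24.
σ_Q = |a|·σ_V, so σ_V = 30.24/|2.8| = 10.8.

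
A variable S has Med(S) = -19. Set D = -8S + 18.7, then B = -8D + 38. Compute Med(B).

Med(D) = (-8)·(-19) + 18.7 = 170.7.
Med(B) = (-8)·170.7 + 38 = -1327.6.

Med(B) = -1327.6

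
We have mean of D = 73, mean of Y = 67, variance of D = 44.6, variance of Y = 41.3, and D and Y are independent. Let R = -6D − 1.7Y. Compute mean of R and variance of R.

mean of R = -551.9, variance of R = 1724.957

mean of R = (-6)·mean of D + (-1.7)·mean of Y = (-6)·73 + (-1.7)·67 = -551.9.
variance of R = a²·variance of D + b²·variance of Y + 2ab·Cov(D, Y) with a = -6, b = -1.7.
Independence gives Cov(D, Y) = 0.
= (-6)²·44.6 + (-1.7)²·41.3 + 2·(-6)·(-1.7)·0
= 1605.6 + 119.357 + 0 = 1724.957.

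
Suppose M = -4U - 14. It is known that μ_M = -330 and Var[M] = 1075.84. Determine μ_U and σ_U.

μ_U = 79, σ_U = 8.2

From M = -4U - 14: μ_M = a·μ_U + b, so μ_U = (μ_M − b)/a = (-330 − (-14))/(-4) = 79.
σ_M = √1075.84 = 32.8.
σ_M = |a|·σ_U, so σ_U = 32.8/|-4| = 8.2.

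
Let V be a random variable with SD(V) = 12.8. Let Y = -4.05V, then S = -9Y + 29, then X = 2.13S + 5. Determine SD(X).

SD(Y) = |-4.05|·12.8 = 51.84.
SD(S) = |-9|·51.84 = 466.56.
SD(X) = |2.13|·466.56 = 993.7728.

SD(X) = 993.7728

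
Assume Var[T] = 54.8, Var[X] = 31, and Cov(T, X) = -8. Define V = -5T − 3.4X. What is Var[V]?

Var[V] = 1456.36

Var[V] = a²·Var[T] + b²·Var[X] + 2ab·Cov(T, X) with a = -5, b = -3.4.
= (-5)²·54.8 + (-3.4)²·31 + 2·(-5)·(-3.4)·(-8)
= 1370 + 358.36 + (-272) = 1456.36.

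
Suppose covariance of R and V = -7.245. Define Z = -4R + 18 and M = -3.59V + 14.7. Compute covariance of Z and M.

covariance of Z and M = -104.0382

covariance of Z and M = a·c·covariance of R and V = (-4)·(-3.59)·(-7.245) = -104.0382. Additive constants drop out.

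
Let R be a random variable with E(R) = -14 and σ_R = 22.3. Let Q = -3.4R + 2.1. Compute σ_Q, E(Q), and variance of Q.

σ_Q = 75.82, E(Q) = 49.7, variance of Q = 5748.6724

Q = -3.4R + 2.1 is linear with a = -3.4, b = 2.1.
σ_Q = |a|·σ_R = |-3.4|·22.3 = 75.82.
E(Q) = a·E(R) + b = (-3.4)·(-14) + 2.1 = 49.7.
variance of R = 22.3² = 497.29.
variance of Q = a²·variance of R = (-3.4)²·497.29 = 5748.6724 (the additive constant 2.1 does not affect variance).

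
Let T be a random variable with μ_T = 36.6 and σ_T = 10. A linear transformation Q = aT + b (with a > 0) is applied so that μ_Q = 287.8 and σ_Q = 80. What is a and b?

σ_Q = a·σ_T (a > 0), so a = 80/10 = 8.
μ_Q = a·μ_T + b, so b = 287.8 − 8·36.6 = -5.

a = 8, b = -5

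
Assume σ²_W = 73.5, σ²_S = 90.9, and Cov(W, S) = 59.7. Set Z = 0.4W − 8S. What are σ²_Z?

σ²_Z = a²·σ²_W + b²·σ²_S + 2ab·Cov(W, S) with a = 0.4, b = -8.
= 0.4²·73.5 + (-8)²·90.9 + 2·0.4·(-8)·59.7
= 11.76 + 5817.6 + (-382.08) = 5447.28.

σ²_Z = 5447.28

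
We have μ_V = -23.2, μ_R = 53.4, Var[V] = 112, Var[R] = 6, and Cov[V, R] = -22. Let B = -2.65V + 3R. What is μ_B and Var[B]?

μ_B = (-2.65)·μ_V + 3·μ_R = (-2.65)·(-23.2) + 3·53.4 = 221.68.
Var[B] = a²·Var[V] + b²·Var[R] + 2ab·Cov[V, R] with a = -2.65, b = 3.
= (-2.65)²·112 + 3²·6 + 2·(-2.65)·3·(-22)
= 786.52 + 54 + 349.8 = 1190.32.

μ_B = 221.68, Var[B] = 1190.32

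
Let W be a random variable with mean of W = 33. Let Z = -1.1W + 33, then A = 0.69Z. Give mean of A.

mean of Z = (-1.1)·33 + 33 = -3.3.
mean of A = 0.69·(-3.3) = -2.277.

mean of A = -2.277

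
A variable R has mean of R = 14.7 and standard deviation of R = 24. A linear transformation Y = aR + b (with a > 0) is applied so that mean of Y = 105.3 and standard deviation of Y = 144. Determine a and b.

a = 6, b = 17.1

standard deviation of Y = a·standard deviation of R (a > 0), so a = 144/24 = 6.
mean of Y = a·mean of R + b, so b = 105.3 − 6·14.7 = 17.1.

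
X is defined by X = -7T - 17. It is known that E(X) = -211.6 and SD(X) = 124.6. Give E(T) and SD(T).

From X = -7T - 17: E(X) = a·E(T) + b, so E(T) = (E(X) − b)/a = (-211.6 − (-17))/(-7) = 27.8.
SD(X) = |a|·SD(T), so SD(T) = 124.6/|-7| = 17.8.

E(T) = 27.8, SD(T) = 17.8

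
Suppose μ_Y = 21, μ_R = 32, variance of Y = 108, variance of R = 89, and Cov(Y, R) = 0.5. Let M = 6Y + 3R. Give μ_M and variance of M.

μ_M = 222, variance of M = 4707

μ_M = 6·μ_Y + 3·μ_R = 6·21 + 3·32 = 222.
variance of M = a²·variance of Y + b²·variance of R + 2ab·Cov(Y, R) with a = 6, b = 3.
= 6²·108 + 3²·89 + 2·6·3·0.5
= 3888 + 801 + 18 = 4707.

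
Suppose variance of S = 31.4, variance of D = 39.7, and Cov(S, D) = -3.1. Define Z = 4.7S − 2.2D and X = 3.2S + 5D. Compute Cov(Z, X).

Cov(Z, X) = -15.47

By bilinearity, Cov(Z, X) = ac·variance of S + bd·variance of D + (ad+bc)·Cov(S, D), with a=4.7, b=-2.2, c=3.2, d=5.
ac·variance of S = 4.7·3.2·31.4 = 472.256
bd·variance of D = (-2.2)·5·39.7 = -436.7
(ad+bc)·Cov(S, D) = (16.46)·(-3.1) = -51.026
Cov(Z, X) = 472.256 + (-436.7) + (-51.026) = -15.47.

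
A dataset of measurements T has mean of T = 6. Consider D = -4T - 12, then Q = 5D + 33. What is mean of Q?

mean of Q = -147

mean of D = (-4)·6 + (-12) = -36.
mean of Q = 5·(-36) + 33 = -147.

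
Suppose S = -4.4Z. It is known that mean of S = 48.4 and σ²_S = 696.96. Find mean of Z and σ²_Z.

mean of Z = -11, σ²_Z = 36

From S = -4.4Z: mean of S = a·mean of Z + b, so mean of Z = (mean of S − b)/a = (48.4 − 0)/(-4.4) = -11.
σ²_S = a²·σ²_Z, so σ²_Z = 696.96/(-4.4)² = 36.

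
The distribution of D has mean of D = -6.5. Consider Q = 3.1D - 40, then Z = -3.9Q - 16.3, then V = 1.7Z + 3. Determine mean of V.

mean of Q = 3.1·(-6.5) + (-40) = -60.15.
mean of Z = (-3.9)·(-60.15) + (-16.3) = 218.285.
mean of V = 1.7·218.285 + 3 = 374.0845.

mean of V = 374.0845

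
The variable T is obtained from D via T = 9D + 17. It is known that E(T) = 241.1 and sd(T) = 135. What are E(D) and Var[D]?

From T = 9D + 17: E(T) = a·E(D) + b, so E(D) = (E(T) − b)/a = (241.1 − 17)/9 = 24.9.
Var[T] = 135² = 18225.
Var[T] = a²·Var[D], so Var[D] = 18225/9² = 225.

E(D) = 24.9, Var[D] = 225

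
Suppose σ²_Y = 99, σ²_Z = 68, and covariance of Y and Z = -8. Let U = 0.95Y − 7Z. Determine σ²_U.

σ²_U = a²·σ²_Y + b²·σ²_Z + 2ab·covariance of Y and Z with a = 0.95, b = -7.
= 0.95²·99 + (-7)²·68 + 2·0.95·(-7)·(-8)
= 89.3475 + 3332 + 106.4 = 3527.7475.

σ²_U = 3527.7475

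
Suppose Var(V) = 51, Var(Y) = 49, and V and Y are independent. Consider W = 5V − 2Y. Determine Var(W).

Var(W) = 1471

Var(W) = a²·Var(V) + b²·Var(Y) + 2ab·Cov[V, Y] with a = 5, b = -2.
Independence gives Cov[V, Y] = 0.
= 5²·51 + (-2)²·49 + 2·5·(-2)·0
= 1275 + 196 + 0 = 1471.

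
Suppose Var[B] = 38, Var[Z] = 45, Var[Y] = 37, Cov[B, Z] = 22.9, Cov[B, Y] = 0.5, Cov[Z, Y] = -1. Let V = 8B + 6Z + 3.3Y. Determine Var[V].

Var[V] = a²·Var[B] + b²·Var[Z] + c²·Var[Y] + 2ab·Cov[B, Z] + 2ac·Cov[B, Y] + 2bc·Cov[Z, Y], with a = 8, b = 6, c = 3.3.
= 2432 + 1620 + 402.93 + 2198.4 + 26.4 + (-39.6)
= 6640.13.

Var[V] = 6640.13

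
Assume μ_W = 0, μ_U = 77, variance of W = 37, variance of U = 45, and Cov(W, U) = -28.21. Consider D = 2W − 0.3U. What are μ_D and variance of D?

μ_D = -23.1, variance of D = 185.902

μ_D = 2·μ_W + (-0.3)·μ_U = 2·0 + (-0.3)·77 = -23.1.
variance of D = a²·variance of W + b²·variance of U + 2ab·Cov(W, U) with a = 2, b = -0.3.
= 2²·37 + (-0.3)²·45 + 2·2·(-0.3)·(-28.21)
= 148 + 4.05 + 33.852 = 185.902.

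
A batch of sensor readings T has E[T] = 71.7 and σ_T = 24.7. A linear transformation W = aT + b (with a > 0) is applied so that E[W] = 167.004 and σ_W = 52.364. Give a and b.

σ_W = a·σ_T (a > 0), so a = 52.364/24.7 = 2.12.
E[W] = a·E[T] + b, so b = 167.004 − 2.12·71.7 = 15.

a = 2.12, b = 15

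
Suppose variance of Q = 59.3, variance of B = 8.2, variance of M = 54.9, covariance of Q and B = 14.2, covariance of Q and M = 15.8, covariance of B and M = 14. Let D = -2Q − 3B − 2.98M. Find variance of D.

variance of D = a²·variance of Q + b²·variance of B + c²·variance of M + 2ab·covariance of Q and B + 2ac·covariance of Q and M + 2bc·covariance of B and M, with a = -2, b = -3, c = -2.98.
= 237.2 + 73.8 + 487.53396 + 170.4 + 188.336 + 250.32
= 1407.58996.

variance of D = 1407.58996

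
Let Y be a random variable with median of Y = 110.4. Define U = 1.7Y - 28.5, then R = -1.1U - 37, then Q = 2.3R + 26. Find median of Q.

median of U = 1.7·110.4 + (-28.5) = 159.18.
median of R = (-1.1)·159.18 + (-37) = -212.098.
median of Q = 2.3·(-212.098) + 26 = -461.8254.

median of Q = -461.8254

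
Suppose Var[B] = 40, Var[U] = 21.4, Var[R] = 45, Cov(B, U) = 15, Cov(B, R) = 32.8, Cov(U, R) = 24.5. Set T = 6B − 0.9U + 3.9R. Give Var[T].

Var[T] = a²·Var[B] + b²·Var[U] + c²·Var[R] + 2ab·Cov(B, U) + 2ac·Cov(B, R) + 2bc·Cov(U, R), with a = 6, b = -0.9, c = 3.9.
= 1440 + 17.334 + 684.45 + (-162) + 1535.04 + (-171.99)
= 3342.834.

Var[T] = 3342.834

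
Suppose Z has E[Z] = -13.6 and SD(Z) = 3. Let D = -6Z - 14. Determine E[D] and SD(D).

E[D] = 67.6, SD(D) = 18

D = -6Z - 14 is linear with a = -6, b = -14.
E[D] = a·E[Z] + b = (-6)·(-13.6) + (-14) = 67.6.
SD(D) = |a|·SD(Z) = |-6|·3 = 18.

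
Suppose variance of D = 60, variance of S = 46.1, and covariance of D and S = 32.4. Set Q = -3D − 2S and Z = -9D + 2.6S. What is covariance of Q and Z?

By bilinearity, covariance of Q and Z = ac·variance of D + bd·variance of S + (ad+bc)·covariance of D and S, with a=-3, b=-2, c=-9, d=2.6.
ac·variance of D = (-3)·(-9)·60 = 1620
bd·variance of S = (-2)·2.6·46.1 = -239.72
(ad+bc)·covariance of D and S = (10.2)·32.4 = 330.48
covariance of Q and Z = 1620 + (-239.72) + 330.48 = 1710.76.

covariance of Q and Z = 1710.76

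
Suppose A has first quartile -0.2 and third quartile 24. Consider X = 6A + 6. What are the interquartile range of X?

IQR of A = Q3 − Q1 = 24 − (-0.2) = 24.2.
Under X = aA + b, IQR(X) = |a|·IQR(A) = |6|·24.2 = 145.2 (shifts cancel; spread scales by |a|).

IQR(X) = 145.2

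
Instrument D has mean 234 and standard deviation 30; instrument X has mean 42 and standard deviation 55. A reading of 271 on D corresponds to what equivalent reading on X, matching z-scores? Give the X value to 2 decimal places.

X = 109.83

z = (271 − 234)/30 ≈ 1.2333.
X = 42 + z·55 = 42 + (271 − 234)·55/30 ≈ 109.83.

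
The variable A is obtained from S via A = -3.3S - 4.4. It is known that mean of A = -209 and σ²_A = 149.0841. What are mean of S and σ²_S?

From A = -3.3S - 4.4: mean of A = a·mean of S + b, so mean of S = (mean of A − b)/a = (-209 − (-4.4))/(-3.3) = 62.
σ²_A = a²·σ²_S, so σ²_S = 149.0841/(-3.3)² = 13.69.

mean of S = 62, σ²_S = 13.69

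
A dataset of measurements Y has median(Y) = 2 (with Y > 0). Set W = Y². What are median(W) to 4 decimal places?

median(W) = 4

Y² is monotone on this domain, so median(W) = square(2) = 4.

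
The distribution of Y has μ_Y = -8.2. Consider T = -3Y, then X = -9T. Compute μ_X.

μ_X = -221.4

μ_T = (-3)·(-8.2) = 24.6.
μ_X = (-9)·24.6 = -221.4.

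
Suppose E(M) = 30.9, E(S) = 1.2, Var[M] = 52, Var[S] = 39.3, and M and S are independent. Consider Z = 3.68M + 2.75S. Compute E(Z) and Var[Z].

E(Z) = 3.68·E(M) + 2.75·E(S) = 3.68·30.9 + 2.75·1.2 = 117.012.
Var[Z] = a²·Var[M] + b²·Var[S] + 2ab·Cov(M, S) with a = 3.68, b = 2.75.
Independence gives Cov(M, S) = 0.
= 3.68²·52 + 2.75²·39.3 + 2·3.68·2.75·0
= 704.2048 + 297.20625 + 0 = 1001.41105.

E(Z) = 117.012, Var[Z] = 1001.41105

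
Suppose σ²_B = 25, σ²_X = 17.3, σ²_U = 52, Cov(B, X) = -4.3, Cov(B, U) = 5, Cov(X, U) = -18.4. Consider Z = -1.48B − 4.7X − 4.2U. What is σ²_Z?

σ²_Z = a²·σ²_B + b²·σ²_X + c²·σ²_U + 2ab·Cov(B, X) + 2ac·Cov(B, U) + 2bc·Cov(X, U), with a = -1.48, b = -4.7, c = -4.2.
= 54.76 + 382.157 + 917.28 + (-59.8216) + 62.16 + (-726.432)
= 630.1034.

σ²_Z = 630.1034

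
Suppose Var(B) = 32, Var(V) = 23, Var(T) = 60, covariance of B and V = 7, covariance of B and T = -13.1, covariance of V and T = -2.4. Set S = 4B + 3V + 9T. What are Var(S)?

Var(S) = 4674.2

Var(S) = a²·Var(B) + b²·Var(V) + c²·Var(T) + 2ab·covariance of B and V + 2ac·covariance of B and T + 2bc·covariance of V and T, with a = 4, b = 3, c = 9.
= 512 + 207 + 4860 + 168 + (-943.2) + (-129.6)
= 4674.2.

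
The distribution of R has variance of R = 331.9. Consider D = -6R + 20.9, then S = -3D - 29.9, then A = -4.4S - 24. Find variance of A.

variance of A = 2081889.216

variance of D = (-6)²·331.9 = 11948.4.
variance of S = (-3)²·11948.4 = 107535.6.
variance of A = (-4.4)²·107535.6 = 2081889.216.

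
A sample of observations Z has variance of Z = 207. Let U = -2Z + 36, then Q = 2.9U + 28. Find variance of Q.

variance of Q = 6963.48

variance of U = (-2)²·207 = 828.
variance of Q = 2.9²·828 = 6963.48.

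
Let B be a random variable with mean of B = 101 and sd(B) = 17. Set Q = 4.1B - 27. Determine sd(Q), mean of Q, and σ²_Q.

sd(Q) = 69.7, mean of Q = 387.1, σ²_Q = 4858.09

Q = 4.1B - 27 is linear with a = 4.1, b = -27.
sd(Q) = |a|·sd(B) = |4.1|·17 = 69.7.
mean of Q = a·mean of B + b = 4.1·101 + (-27) = 387.1.
σ²_B = 17² = 289.
σ²_Q = a²·σ²_B = 4.1²·289 = 4858.09 (the additive constant -27 does not affect variance).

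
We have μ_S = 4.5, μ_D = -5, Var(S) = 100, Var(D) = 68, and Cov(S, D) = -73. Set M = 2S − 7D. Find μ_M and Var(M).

μ_M = 2·μ_S + (-7)·μ_D = 2·4.5 + (-7)·(-5) = 44.
Var(M) = a²·Var(S) + b²·Var(D) + 2ab·Cov(S, D) with a = 2, b = -7.
= 2²·100 + (-7)²·68 + 2·2·(-7)·(-73)
= 400 + 3332 + 2044 = 5776.

μ_M = 44, Var(M) = 5776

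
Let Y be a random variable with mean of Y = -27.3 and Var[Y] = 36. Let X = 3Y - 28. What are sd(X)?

X = 3Y - 28 is linear with a = 3, b = -28.
sd(Y) = √36 = 6.
sd(X) = |a|·sd(Y) = |3|·6 = 18.

sd(X) = 18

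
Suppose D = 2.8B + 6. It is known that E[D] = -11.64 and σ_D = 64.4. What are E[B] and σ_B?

From D = 2.8B + 6: E[D] = a·E[B] + b, so E[B] = (E[D] − b)/a = (-11.64 − 6)/2.8 = -6.3.
σ_D = |a|·σ_B, so σ_B = 64.4/|2.8| = 23.

E[B] = -6.3, σ_B = 23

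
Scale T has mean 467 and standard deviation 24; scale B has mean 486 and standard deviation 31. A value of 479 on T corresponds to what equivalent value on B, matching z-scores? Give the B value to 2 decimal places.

B = 501.50

z = (479 − 467)/24 = 0.5.
B = 486 + z·31 = 486 + (479 − 467)·31/24 = 501.50.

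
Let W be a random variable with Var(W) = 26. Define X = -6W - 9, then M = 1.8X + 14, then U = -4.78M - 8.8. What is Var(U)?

Var(U) = 69290.971776

Var(X) = (-6)²·26 = 936.
Var(M) = 1.8²·936 = 3032.64.
Var(U) = (-4.78)²·3032.64 = 69290.971776.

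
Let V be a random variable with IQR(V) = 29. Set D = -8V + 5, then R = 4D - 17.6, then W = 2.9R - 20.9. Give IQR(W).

IQR(D) = |-8|·29 = 232.
IQR(R) = |4|·232 = 928.
IQR(W) = |2.9|·928 = 2691.2.

IQR(W) = 2691.2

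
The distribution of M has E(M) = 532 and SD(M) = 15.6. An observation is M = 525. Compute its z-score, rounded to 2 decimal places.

z = (M − E(M)) / SD(M) = (525 − 532) / 15.6 ≈ -0.45.

z = -0.45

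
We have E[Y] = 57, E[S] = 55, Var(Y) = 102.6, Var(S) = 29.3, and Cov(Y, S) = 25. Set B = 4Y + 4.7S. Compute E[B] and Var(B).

E[B] = 4·E[Y] + 4.7·E[S] = 4·57 + 4.7·55 = 486.5.
Var(B) = a²·Var(Y) + b²·Var(S) + 2ab·Cov(Y, S) with a = 4, b = 4.7.
= 4²·102.6 + 4.7²·29.3 + 2·4·4.7·25
= 1641.6 + 647.237 + 940 = 3228.837.

E[B] = 486.5, Var(B) = 3228.837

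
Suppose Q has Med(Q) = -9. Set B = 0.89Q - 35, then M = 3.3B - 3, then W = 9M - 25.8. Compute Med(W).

Med(W) = -1330.197

Med(B) = 0.89·(-9) + (-35) = -43.01.
Med(M) = 3.3·(-43.01) + (-3) = -144.933.
Med(W) = 9·(-144.933) + (-25.8) = -1330.197.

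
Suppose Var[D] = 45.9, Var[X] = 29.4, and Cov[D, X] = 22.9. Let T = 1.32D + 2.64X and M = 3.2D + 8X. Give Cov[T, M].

Cov[T, M] = 1250.0928

By bilinearity, Cov[T, M] = ac·Var[D] + bd·Var[X] + (ad+bc)·Cov[D, X], with a=1.32, b=2.64, c=3.2, d=8.
ac·Var[D] = 1.32·3.2·45.9 = 193.8816
bd·Var[X] = 2.64·8·29.4 = 620.928
(ad+bc)·Cov[D, X] = (19.008)·22.9 = 435.2832
Cov[T, M] = 193.8816 + 620.928 + 435.2832 = 1250.0928.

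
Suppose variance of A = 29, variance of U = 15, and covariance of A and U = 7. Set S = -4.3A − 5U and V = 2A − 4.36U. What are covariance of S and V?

By bilinearity, covariance of S and V = ac·variance of A + bd·variance of U + (ad+bc)·covariance of A and U, with a=-4.3, b=-5, c=2, d=-4.36.
ac·variance of A = (-4.3)·2·29 = -249.4
bd·variance of U = (-5)·(-4.36)·15 = 327
(ad+bc)·covariance of A and U = (8.748)·7 = 61.236
covariance of S and V = -249.4 + 327 + 61.236 = 138.836.

covariance of S and V = 138.836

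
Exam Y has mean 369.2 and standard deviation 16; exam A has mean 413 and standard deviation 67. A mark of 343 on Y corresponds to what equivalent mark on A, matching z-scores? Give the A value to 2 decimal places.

A = 303.29

z = (343 − 369.2)/16 = -1.6375.
A = 413 + z·67 = 413 + (343 − 369.2)·67/16 ≈ 303.29.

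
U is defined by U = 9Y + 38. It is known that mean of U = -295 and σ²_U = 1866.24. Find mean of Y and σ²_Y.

From U = 9Y + 38: mean of U = a·mean of Y + b, so mean of Y = (mean of U − b)/a = (-295 − 38)/9 = -37.
σ²_U = a²·σ²_Y, so σ²_Y = 1866.24/9² = 23.04.

mean of Y = -37, σ²_Y = 23.04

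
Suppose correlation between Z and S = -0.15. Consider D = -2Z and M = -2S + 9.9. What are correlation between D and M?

Linear rescalings preserve correlation up to sign; here the slopes -2 and -2 have the same sign, so correlation between D and M = correlation between Z and S = -0.15.

correlation between D and M = -0.15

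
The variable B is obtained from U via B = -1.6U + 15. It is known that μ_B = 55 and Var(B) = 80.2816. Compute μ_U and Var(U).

From B = -1.6U + 15: μ_B = a·μ_U + b, so μ_U = (μ_B − b)/a = (55 − 15)/(-1.6) = -25.
Var(B) = a²·Var(U), so Var(U) = 80.2816/(-1.6)² = 31.36.

μ_U = -25, Var(U) = 31.36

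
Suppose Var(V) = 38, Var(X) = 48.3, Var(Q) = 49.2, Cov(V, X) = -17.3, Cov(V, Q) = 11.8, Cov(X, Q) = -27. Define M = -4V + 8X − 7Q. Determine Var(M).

Var(M) = 10902

Var(M) = a²·Var(V) + b²·Var(X) + c²·Var(Q) + 2ab·Cov(V, X) + 2ac·Cov(V, Q) + 2bc·Cov(X, Q), with a = -4, b = 8, c = -7.
= 608 + 3091.2 + 2410.8 + 1107.2 + 660.8 + 3024
= 10902.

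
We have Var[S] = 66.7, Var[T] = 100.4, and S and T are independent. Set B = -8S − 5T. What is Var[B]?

Var[B] = 6778.8

Var[B] = a²·Var[S] + b²·Var[T] + 2ab·Cov(S, T) with a = -8, b = -5.
Independence gives Cov(S, T) = 0.
= (-8)²·66.7 + (-5)²·100.4 + 2·(-8)·(-5)·0
= 4268.8 + 2510 + 0 = 6778.8.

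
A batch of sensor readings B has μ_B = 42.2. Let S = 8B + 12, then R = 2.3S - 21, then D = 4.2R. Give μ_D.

μ_D = 3288.936

μ_S = 8·42.2 + 12 = 349.6.
μ_R = 2.3·349.6 + (-21) = 783.08.
μ_D = 4.2·783.08 = 3288.936.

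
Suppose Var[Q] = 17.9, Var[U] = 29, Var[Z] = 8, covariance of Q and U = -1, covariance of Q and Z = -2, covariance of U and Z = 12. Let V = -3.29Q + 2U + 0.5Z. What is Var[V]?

Var[V] = a²·Var[Q] + b²·Var[U] + c²·Var[Z] + 2ab·covariance of Q and U + 2ac·covariance of Q and Z + 2bc·covariance of U and Z, with a = -3.29, b = 2, c = 0.5.
= 193.75139 + 116 + 2 + 13.16 + 6.58 + 24
= 355.49139.

Var[V] = 355.49139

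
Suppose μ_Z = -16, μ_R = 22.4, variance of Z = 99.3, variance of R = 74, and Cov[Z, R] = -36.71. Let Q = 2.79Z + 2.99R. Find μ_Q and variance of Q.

μ_Q = 22.336, variance of Q = 822.051548

μ_Q = 2.79·μ_Z + 2.99·μ_R = 2.79·(-16) + 2.99·22.4 = 22.336.
variance of Q = a²·variance of Z + b²·variance of R + 2ab·Cov[Z, R] with a = 2.79, b = 2.99.
= 2.79²·99.3 + 2.99²·74 + 2·2.79·2.99·(-36.71)
= 772.96113 + 661.5674 + (-612.476982) = 822.051548.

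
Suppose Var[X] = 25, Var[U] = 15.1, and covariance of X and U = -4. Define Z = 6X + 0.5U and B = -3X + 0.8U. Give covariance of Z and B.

By bilinearity, covariance of Z and B = ac·Var[X] + bd·Var[U] + (ad+bc)·covariance of X and U, with a=6, b=0.5, c=-3, d=0.8.
ac·Var[X] = 6·(-3)·25 = -450
bd·Var[U] = 0.5·0.8·15.1 = 6.04
(ad+bc)·covariance of X and U = (3.3)·(-4) = -13.2
covariance of Z and B = -450 + 6.04 + (-13.2) = -457.16.

covariance of Z and B = -457.16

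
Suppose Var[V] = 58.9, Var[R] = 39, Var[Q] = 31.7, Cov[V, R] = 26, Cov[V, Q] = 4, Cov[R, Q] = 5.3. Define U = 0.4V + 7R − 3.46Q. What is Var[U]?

Var[U] = 2177.71972

Var[U] = a²·Var[V] + b²·Var[R] + c²·Var[Q] + 2ab·Cov[V, R] + 2ac·Cov[V, Q] + 2bc·Cov[R, Q], with a = 0.4, b = 7, c = -3.46.
= 9.424 + 1911 + 379.49972 + 145.6 + (-11.072) + (-256.732)
= 2177.71972.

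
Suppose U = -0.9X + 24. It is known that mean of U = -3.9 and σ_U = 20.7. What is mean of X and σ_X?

From U = -0.9X + 24: mean of U = a·mean of X + b, so mean of X = (mean of U − b)/a = (-3.9 − 24)/(-0.9) = 31.
σ_U = |a|·σ_X, so σ_X = 20.7/|-0.9| = 23.

mean of X = 31, σ_X = 23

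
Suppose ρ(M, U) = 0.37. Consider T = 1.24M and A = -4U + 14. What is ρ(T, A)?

ρ(T, A) = -0.37

Linear rescalings preserve |correlation|; the slopes 1.24 and -4 have opposite signs, so the correlation flips sign: ρ(T, A) = −ρ(M, U) = -0.37.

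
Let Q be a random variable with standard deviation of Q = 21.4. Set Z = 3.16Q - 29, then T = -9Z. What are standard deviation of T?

standard deviation of Z = |3.16|·21.4 = 67.624.
standard deviation of T = |-9|·67.624 = 608.616.

standard deviation of T = 608.616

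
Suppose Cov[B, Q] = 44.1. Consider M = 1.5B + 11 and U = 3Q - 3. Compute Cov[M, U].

Cov[M, U] = 198.45

Cov[M, U] = a·c·Cov[B, Q] = 1.5·3·44.1 = 198.45. Additive constants drop out.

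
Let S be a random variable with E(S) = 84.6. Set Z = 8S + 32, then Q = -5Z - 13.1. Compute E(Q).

E(Q) = -3557.1

E(Z) = 8·84.6 + 32 = 708.8.
E(Q) = (-5)·708.8 + (-13.1) = -3557.1.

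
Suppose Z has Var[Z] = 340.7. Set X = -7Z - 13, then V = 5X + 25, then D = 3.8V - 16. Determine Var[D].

Var[D] = 6026642.3

Var[X] = (-7)²·340.7 = 16694.3.
Var[V] = 5²·16694.3 = 417357.5.
Var[D] = 3.8²·417357.5 = 6026642.3.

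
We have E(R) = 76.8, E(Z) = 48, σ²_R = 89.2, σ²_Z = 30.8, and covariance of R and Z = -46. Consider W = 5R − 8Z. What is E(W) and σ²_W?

E(W) = 0, σ²_W = 7881.2

E(W) = 5·E(R) + (-8)·E(Z) = 5·76.8 + (-8)·48 = 0.
σ²_W = a²·σ²_R + b²·σ²_Z + 2ab·covariance of R and Z with a = 5, b = -8.
= 5²·89.2 + (-8)²·30.8 + 2·5·(-8)·(-46)
= 2230 + 1971.2 + 3680 = 7881.2.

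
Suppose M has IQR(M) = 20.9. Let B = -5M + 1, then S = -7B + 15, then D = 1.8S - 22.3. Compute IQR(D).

IQR(B) = |-5|·20.9 = 104.5.
IQR(S) = |-7|·104.5 = 731.5.
IQR(D) = |1.8|·731.5 = 1316.7.

IQR(D) = 1316.7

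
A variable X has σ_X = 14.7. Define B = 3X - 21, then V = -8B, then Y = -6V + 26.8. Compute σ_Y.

σ_Y = 2116.8

σ_B = |3|·14.7 = 44.1.
σ_V = |-8|·44.1 = 352.8.
σ_Y = |-6|·352.8 = 2116.8.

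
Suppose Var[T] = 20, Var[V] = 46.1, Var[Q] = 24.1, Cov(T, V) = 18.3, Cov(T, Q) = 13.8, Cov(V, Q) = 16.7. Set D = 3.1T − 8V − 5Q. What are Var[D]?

Var[D] = 3745.62

Var[D] = a²·Var[T] + b²·Var[V] + c²·Var[Q] + 2ab·Cov(T, V) + 2ac·Cov(T, Q) + 2bc·Cov(V, Q), with a = 3.1, b = -8, c = -5.
= 192.2 + 2950.4 + 602.5 + (-907.68) + (-427.8) + 1336
= 3745.62.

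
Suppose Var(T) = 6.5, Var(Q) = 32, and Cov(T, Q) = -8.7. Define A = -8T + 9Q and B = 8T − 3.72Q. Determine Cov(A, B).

By bilinearity, Cov(A, B) = ac·Var(T) + bd·Var(Q) + (ad+bc)·Cov(T, Q), with a=-8, b=9, c=8, d=-3.72.
ac·Var(T) = (-8)·8·6.5 = -416
bd·Var(Q) = 9·(-3.72)·32 = -1071.36
(ad+bc)·Cov(T, Q) = (101.76)·(-8.7) = -885.312
Cov(A, B) = -416 + (-1071.36) + (-885.312) = -2372.672.

Cov(A, B) = -2372.672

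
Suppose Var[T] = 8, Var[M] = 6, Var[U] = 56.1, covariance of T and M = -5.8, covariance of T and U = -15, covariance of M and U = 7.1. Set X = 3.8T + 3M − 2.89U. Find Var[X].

Var[X] = a²·Var[T] + b²·Var[M] + c²·Var[U] + 2ab·covariance of T and M + 2ac·covariance of T and U + 2bc·covariance of M and U, with a = 3.8, b = 3, c = -2.89.
= 115.52 + 54 + 468.55281 + (-132.24) + 329.46 + (-123.114)
= 712.17881.

Var[X] = 712.17881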